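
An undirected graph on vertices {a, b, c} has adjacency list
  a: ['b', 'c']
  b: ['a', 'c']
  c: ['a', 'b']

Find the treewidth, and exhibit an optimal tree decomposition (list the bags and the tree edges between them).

Treewidth 2.
One such decomposition:
Bags: B1 = {a, b, c}
Tree: (single bag)

A single bag containing all 3 vertices is trivially a valid decomposition of width 2. Conversely, {a, b, c} is a clique of size 3, and the vertices of any clique must share a bag in every tree decomposition; so some bag has ≥ 3 vertices and tw(G) ≥ 2. Therefore the treewidth is 2.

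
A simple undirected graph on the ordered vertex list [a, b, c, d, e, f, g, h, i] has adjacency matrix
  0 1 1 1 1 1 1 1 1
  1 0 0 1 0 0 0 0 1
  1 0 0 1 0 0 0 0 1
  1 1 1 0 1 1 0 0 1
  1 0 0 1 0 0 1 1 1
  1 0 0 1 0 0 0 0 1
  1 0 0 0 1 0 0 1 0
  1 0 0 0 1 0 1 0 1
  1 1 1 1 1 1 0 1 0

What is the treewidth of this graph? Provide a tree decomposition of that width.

Treewidth 3.
One optimal decomposition is:
Bags: B1 = {a, c, d, i}  B2 = {a, d, f, i}  B3 = {a, d, e, i}  B4 = {a, e, h, i}  B5 = {a, e, g, h}  B6 = {a, b, d, i}
Tree: B1–B2, B2–B3, B3–B4, B4–B5, B2–B6

The largest bag has 4 vertices, giving width 3; this decomposition certifies tw(G) ≤ 3. Conversely, {a, e, g, h} is a clique of size 4, and the vertices of any clique must share a bag in every tree decomposition; so some bag has ≥ 4 vertices and tw(G) ≥ 3. Hence tw(G) = 3 exactly.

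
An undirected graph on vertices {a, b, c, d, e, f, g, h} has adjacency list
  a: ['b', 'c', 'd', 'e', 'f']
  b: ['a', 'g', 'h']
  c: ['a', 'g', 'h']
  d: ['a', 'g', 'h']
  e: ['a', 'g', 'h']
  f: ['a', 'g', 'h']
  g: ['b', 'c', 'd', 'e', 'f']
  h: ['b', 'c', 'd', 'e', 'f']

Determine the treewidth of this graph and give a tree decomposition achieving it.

The largest bag has 4 vertices, giving width 3; this decomposition certifies tw(G) ≤ 3. For the lower bound: the 4 vertex sets {c,g}, {e,h}, {a}, {f} are disjoint, each induces a connected subgraph, and every pair is joined by at least one edge of G. Contracting each set to a single vertex therefore yields K_{4} as a minor, and since treewidth is minor-monotone, tw(G) ≥ tw(K_{4}) = 3. Hence tw(G) = 3 exactly.

Treewidth 3.
One such decomposition:
Bags: B1 = {a, c, g, h}  B2 = {a, e, g, h}  B3 = {a, f, g, h}  B4 = {a, d, g, h}  B5 = {a, b, g, h}
Tree: B1–B2, B2–B3, B3–B4, B4–B5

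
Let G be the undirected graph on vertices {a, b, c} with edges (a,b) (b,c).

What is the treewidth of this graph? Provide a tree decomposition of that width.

Each bag holds 2 vertices, so the decomposition has width 1, which upper-bounds the treewidth. G has an edge, so its treewidth is at least 1. Therefore the treewidth is 1.

Treewidth 1.
One optimal decomposition is:
Bags: B1 = {a, b}  B2 = {b, c}
Tree: B1–B2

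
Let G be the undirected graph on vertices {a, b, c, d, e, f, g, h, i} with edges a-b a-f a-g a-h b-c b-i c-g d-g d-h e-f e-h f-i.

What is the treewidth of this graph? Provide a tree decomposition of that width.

Treewidth 3.
One such decomposition:
Bags: B1 = {d, e, g, h}  B2 = {a, e, g, h}  B3 = {a, e, f, g}  B4 = {a, c, f, g}  B5 = {a, b, c, f}  B6 = {b, c, f, i}
Tree: B1–B2, B2–B3, B3–B4, B4–B5, B5–B6

Each bag holds 4 vertices, so the decomposition has width 3, which upper-bounds the treewidth. For the lower bound: the 4 vertex sets {d,e,h}, {g}, {a}, {b,c,f,i} are disjoint, each induces a connected subgraph, and every pair is joined by at least one edge of G. Contracting each set to a single vertex therefore yields K_{4} as a minor, and since treewidth is minor-monotone, tw(G) ≥ tw(K_{4}) = 3. The upper and lower bounds meet at 3, so that is the treewidth.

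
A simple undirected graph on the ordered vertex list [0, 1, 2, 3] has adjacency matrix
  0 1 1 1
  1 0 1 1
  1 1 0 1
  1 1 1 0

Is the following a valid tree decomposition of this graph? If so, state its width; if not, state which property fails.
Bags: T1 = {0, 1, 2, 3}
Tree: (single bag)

Yes; width 3.

Checking the three conditions: (i) the bags cover all of {0, 1, 2, 3}; (ii) for each edge, some bag contains both endpoints; (iii) the bags containing any fixed vertex form a subtree. All hold, so the decomposition is valid with width 4 − 1 = 3.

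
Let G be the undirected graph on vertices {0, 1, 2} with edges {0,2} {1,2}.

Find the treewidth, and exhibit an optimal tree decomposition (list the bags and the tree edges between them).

Treewidth 1.
Bags: B1 = {0, 2}  B2 = {1, 2}
Tree: B1–B2

The largest bag has 2 vertices, giving width 1; this decomposition certifies tw(G) ≤ 1. Since G has at least one edge (e.g. 2–0), it is not an edgeless graph, so tw(G) ≥ 1. Combining the bounds, tw(G) = 1.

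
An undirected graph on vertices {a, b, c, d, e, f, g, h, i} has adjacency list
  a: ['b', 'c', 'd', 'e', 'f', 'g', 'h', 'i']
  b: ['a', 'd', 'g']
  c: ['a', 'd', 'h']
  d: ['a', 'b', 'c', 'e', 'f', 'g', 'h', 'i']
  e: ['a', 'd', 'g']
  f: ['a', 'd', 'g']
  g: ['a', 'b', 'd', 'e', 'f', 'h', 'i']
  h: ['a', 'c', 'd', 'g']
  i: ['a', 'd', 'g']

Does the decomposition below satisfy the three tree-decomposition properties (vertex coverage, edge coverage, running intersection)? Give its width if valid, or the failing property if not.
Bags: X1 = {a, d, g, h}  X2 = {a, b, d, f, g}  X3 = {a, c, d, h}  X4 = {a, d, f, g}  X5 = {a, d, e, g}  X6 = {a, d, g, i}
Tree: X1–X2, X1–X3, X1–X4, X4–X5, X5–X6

No — bags containing vertex f are not connected in the tree.

A tree decomposition must satisfy three properties: every vertex lies in some bag; for every edge, both endpoints lie together in some bag; and for every vertex, the bags containing it form a connected subtree. Here bags containing vertex f are not connected in the tree, so the decomposition is invalid.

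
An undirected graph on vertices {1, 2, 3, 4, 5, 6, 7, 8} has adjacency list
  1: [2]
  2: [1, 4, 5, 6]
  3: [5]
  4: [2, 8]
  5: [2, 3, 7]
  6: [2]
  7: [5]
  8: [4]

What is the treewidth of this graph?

1

A width-1 tree decomposition is:
Bags: B1 = {1, 2}  B2 = {2, 4}  B3 = {2, 6}  B4 = {2, 5}  B5 = {3, 5}  B6 = {4, 8}  B7 = {5, 7}
Tree: B1–B2, B1–B3, B3–B4, B4–B5, B2–B6, B4–B7
Every bag has size at most 2, so the width is 2 − 1 = 1 and tw(G) ≤ 1. G has an edge, so its treewidth is at least 1. Hence tw(G) = 1 exactly.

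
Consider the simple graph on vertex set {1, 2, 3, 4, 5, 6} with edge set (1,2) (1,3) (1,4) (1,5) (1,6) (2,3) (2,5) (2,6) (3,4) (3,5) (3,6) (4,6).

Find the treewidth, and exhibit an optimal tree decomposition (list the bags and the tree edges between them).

Treewidth 3.
Bags: B1 = {1, 2, 3, 6}  B2 = {1, 2, 3, 5}  B3 = {1, 3, 4, 6}
Tree: B1–B2, B1–B3

The largest bag has 4 vertices, giving width 3; this decomposition certifies tw(G) ≤ 3. Conversely, {1, 2, 3, 5} is a clique of size 4, and the vertices of any clique must share a bag in every tree decomposition; so some bag has ≥ 4 vertices and tw(G) ≥ 3. Therefore the treewidth is 3.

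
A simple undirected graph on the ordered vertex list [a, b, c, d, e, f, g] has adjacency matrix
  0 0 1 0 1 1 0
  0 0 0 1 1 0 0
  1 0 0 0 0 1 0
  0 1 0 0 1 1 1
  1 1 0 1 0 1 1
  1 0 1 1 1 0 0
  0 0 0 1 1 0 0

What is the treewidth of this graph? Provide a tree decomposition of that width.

Each bag holds 3 vertices, so the decomposition has width 2, which upper-bounds the treewidth. On the other hand G contains the 3-clique {d, e, g}. A clique must lie in a single bag of any decomposition, so no decomposition can have width below 2. The upper and lower bounds meet at 2, so that is the treewidth.

Treewidth 2.
One optimal decomposition is:
Bags: B1 = {d, e, f}  B2 = {d, e, g}  B3 = {a, e, f}  B4 = {a, c, f}  B5 = {b, d, e}
Tree: B1–B2, B1–B3, B3–B4, B1–B5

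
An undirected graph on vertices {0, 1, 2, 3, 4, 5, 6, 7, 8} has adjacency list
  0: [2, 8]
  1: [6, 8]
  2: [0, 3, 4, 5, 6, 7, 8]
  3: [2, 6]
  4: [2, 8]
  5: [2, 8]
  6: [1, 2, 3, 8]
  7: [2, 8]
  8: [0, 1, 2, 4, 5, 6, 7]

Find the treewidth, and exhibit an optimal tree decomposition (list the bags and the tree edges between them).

Treewidth 2.
One such decomposition:
Bags: B1 = {2, 6, 8}  B2 = {2, 3, 6}  B3 = {2, 5, 8}  B4 = {2, 7, 8}  B5 = {2, 4, 8}  B6 = {1, 6, 8}  B7 = {0, 2, 8}
Tree: B1–B2, B1–B3, B1–B4, B1–B5, B1–B6, B3–B7

Each bag holds 3 vertices, so the decomposition has width 2, which upper-bounds the treewidth. For the lower bound, the 3 vertices {1, 6, 8} are pairwise adjacent, and any tree decomposition puts a clique entirely inside one bag — forcing width ≥ 2. Combining the bounds, tw(G) = 2.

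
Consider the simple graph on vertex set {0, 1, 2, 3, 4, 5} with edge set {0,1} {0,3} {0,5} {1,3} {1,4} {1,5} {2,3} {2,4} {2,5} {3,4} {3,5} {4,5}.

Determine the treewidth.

A width-3 tree decomposition is:
Bags: B1 = {0, 1, 3, 5}  B2 = {1, 3, 4, 5}  B3 = {2, 3, 4, 5}
Tree: B1–B2, B2–B3
The largest bag has 4 vertices, giving width 3; this decomposition certifies tw(G) ≤ 3. For the lower bound, the 4 vertices {0, 1, 3, 5} are pairwise adjacent, and any tree decomposition puts a clique entirely inside one bag — forcing width ≥ 3. Therefore the treewidth is 3.

3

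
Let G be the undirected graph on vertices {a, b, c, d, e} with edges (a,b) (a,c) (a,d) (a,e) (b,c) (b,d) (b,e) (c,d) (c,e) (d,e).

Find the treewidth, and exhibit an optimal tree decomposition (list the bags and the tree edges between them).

Treewidth 4.
One optimal decomposition is:
Bags: B1 = {a, b, c, d, e}
Tree: (single bag)

A single bag containing all 5 vertices is trivially a valid decomposition of width 4. Conversely, {a, b, c, d, e} is a clique of size 5, and the vertices of any clique must share a bag in every tree decomposition; so some bag has ≥ 5 vertices and tw(G) ≥ 4. Therefore the treewidth is 4.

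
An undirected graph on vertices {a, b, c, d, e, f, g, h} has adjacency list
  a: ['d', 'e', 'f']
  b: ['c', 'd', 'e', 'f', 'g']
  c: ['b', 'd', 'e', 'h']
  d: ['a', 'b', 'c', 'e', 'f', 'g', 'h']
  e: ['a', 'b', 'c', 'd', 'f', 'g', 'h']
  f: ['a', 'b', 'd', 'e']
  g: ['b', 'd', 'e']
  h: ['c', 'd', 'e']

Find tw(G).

A width-3 tree decomposition is:
Bags: B1 = {b, c, d, e}  B2 = {b, d, e, g}  B3 = {c, d, e, h}  B4 = {b, d, e, f}  B5 = {a, d, e, f}
Tree: B1–B2, B1–B3, B2–B4, B4–B5
Every bag has size at most 4, so the width is 4 − 1 = 3 and tw(G) ≤ 3. For the lower bound, the 4 vertices {c, d, e, h} are pairwise adjacent, and any tree decomposition puts a clique entirely inside one bag — forcing width ≥ 3. Therefore the treewidth is 3.

3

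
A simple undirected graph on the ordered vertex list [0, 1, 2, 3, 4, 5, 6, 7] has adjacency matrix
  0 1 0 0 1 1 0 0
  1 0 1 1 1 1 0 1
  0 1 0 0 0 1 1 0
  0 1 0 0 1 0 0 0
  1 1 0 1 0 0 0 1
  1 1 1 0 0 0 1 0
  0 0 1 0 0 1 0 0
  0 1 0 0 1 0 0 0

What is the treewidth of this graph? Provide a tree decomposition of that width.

The largest bag has 3 vertices, giving width 2; this decomposition certifies tw(G) ≤ 2. Conversely, {1, 2, 5} is a clique of size 3, and the vertices of any clique must share a bag in every tree decomposition; so some bag has ≥ 3 vertices and tw(G) ≥ 2. Combining the bounds, tw(G) = 2.

Treewidth 2.
One optimal decomposition is:
Bags: B1 = {0, 1, 5}  B2 = {0, 1, 4}  B3 = {1, 2, 5}  B4 = {1, 3, 4}  B5 = {1, 4, 7}  B6 = {2, 5, 6}
Tree: B1–B2, B1–B3, B2–B4, B2–B5, B3–B6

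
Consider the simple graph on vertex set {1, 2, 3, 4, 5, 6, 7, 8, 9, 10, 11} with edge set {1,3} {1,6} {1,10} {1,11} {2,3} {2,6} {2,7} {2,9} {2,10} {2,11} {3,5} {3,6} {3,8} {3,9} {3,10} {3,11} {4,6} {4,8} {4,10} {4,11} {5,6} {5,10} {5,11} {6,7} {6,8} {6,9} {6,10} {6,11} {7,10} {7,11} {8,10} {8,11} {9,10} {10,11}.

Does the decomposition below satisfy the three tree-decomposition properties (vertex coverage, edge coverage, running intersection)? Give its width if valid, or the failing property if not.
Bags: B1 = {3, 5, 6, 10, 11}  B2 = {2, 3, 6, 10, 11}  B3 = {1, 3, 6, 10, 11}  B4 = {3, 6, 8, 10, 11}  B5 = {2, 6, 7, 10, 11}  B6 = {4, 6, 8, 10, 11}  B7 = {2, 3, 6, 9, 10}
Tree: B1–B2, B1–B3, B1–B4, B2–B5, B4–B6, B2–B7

Vertex coverage: the bags together contain {1, 2, 3, 4, 5, 6, 7, 8, 9, 10, 11}, the full vertex set. Edge coverage: each edge of G has both endpoints in at least one bag. Running intersection: for every vertex, the bags containing it form a connected subtree. All three properties hold, so this is a valid tree decomposition of width max|bag| − 1 = 4, and hence tw(G) ≤ 4.

Yes; width 4.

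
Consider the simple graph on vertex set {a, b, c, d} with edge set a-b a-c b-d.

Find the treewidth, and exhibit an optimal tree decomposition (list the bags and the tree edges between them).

Treewidth 1.
One optimal decomposition is:
Bags: B1 = {a, b}  B2 = {b, d}  B3 = {a, c}
Tree: B1–B2, B1–B3

The largest bag has 2 vertices, giving width 1; this decomposition certifies tw(G) ≤ 1. Since G has at least one edge (e.g. a–b), it is not an edgeless graph, so tw(G) ≥ 1. The upper and lower bounds meet at 1, so that is the treewidth.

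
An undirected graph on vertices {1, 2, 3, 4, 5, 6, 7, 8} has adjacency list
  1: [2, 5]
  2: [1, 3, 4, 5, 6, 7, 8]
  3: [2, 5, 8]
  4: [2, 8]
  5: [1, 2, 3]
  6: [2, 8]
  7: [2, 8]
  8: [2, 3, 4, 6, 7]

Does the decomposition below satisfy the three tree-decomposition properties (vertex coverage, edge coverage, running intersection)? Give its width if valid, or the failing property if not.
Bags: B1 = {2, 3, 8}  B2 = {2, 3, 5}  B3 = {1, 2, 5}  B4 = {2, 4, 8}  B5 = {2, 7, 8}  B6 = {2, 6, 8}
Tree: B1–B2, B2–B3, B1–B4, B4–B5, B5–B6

Yes; width 2.

Vertex coverage: the bags together contain {1, 2, 3, 4, 5, 6, 7, 8}, the full vertex set. Edge coverage: each edge of G has both endpoints in at least one bag. Running intersection: for every vertex, the bags containing it form a connected subtree. All three properties hold, so this is a valid tree decomposition of width max|bag| − 1 = 2, and hence tw(G) ≤ 2.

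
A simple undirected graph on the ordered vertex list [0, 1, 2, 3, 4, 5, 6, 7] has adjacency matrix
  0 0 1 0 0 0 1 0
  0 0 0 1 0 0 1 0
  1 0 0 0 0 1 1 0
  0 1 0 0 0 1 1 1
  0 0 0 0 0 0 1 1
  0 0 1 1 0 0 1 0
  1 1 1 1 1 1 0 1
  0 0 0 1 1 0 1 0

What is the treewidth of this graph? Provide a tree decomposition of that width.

The largest bag has 3 vertices, giving width 2; this decomposition certifies tw(G) ≤ 2. For the lower bound, the 3 vertices {0, 2, 6} are pairwise adjacent, and any tree decomposition puts a clique entirely inside one bag — forcing width ≥ 2. Hence tw(G) = 2 exactly.

Treewidth 2.
Bags: B1 = {3, 5, 6}  B2 = {2, 5, 6}  B3 = {1, 3, 6}  B4 = {3, 6, 7}  B5 = {4, 6, 7}  B6 = {0, 2, 6}
Tree: B1–B2, B1–B3, B3–B4, B4–B5, B2–B6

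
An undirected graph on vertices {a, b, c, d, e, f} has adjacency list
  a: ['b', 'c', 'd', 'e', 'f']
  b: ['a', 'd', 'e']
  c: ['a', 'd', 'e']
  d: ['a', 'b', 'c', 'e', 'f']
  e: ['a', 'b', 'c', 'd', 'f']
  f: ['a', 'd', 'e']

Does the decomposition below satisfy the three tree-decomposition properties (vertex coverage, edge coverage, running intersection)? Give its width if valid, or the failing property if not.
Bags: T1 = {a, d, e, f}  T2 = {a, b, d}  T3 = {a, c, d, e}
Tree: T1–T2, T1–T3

A tree decomposition must satisfy three properties: every vertex lies in some bag; for every edge, both endpoints lie together in some bag; and for every vertex, the bags containing it form a connected subtree. Here edge (e,b) lies in no bag, so the decomposition is invalid.

No — edge (e,b) lies in no bag.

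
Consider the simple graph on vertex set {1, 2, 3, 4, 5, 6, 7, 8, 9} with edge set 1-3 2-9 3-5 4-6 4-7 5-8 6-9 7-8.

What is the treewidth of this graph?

A width-1 tree decomposition is:
Bags: B1 = {1, 3}  B2 = {3, 5}  B3 = {5, 8}  B4 = {7, 8}  B5 = {4, 7}  B6 = {4, 6}  B7 = {6, 9}  B8 = {2, 9}
Tree: B1–B2, B2–B3, B3–B4, B4–B5, B5–B6, B6–B7, B7–B8
The largest bag has 2 vertices, giving width 1; this decomposition certifies tw(G) ≤ 1. Since G has at least one edge (e.g. 1–3), it is not an edgeless graph, so tw(G) ≥ 1. Combining the bounds, tw(G) = 1.

1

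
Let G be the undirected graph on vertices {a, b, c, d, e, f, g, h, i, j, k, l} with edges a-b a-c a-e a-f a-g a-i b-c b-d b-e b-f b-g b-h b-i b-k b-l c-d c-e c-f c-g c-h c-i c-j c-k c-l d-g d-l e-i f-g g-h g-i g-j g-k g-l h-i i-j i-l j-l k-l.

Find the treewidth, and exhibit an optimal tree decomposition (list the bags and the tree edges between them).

Treewidth 4.
One such decomposition:
Bags: B1 = {b, c, g, i, l}  B2 = {b, c, g, h, i}  B3 = {b, c, d, g, l}  B4 = {c, g, i, j, l}  B5 = {a, b, c, g, i}  B6 = {a, b, c, f, g}  B7 = {a, b, c, e, i}  B8 = {b, c, g, k, l}
Tree: B1–B2, B1–B3, B1–B4, B1–B5, B5–B6, B5–B7, B3–B8

The largest bag has 5 vertices, giving width 4; this decomposition certifies tw(G) ≤ 4. On the other hand G contains the 5-clique {c, g, i, j, l}. A clique must lie in a single bag of any decomposition, so no decomposition can have width below 4. Therefore the treewidth is 4.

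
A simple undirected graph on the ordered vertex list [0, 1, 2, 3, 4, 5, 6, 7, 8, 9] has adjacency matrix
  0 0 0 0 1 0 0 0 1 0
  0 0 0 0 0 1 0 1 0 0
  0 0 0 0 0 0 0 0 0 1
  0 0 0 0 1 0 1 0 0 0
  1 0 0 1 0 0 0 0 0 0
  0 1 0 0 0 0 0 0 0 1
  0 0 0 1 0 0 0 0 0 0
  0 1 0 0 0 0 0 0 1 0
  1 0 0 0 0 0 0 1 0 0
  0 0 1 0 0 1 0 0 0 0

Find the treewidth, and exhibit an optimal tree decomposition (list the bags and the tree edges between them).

Treewidth 1.
Bags: B1 = {2, 9}  B2 = {5, 9}  B3 = {1, 5}  B4 = {1, 7}  B5 = {7, 8}  B6 = {0, 8}  B7 = {0, 4}  B8 = {3, 4}  B9 = {3, 6}
Tree: B1–B2, B2–B3, B3–B4, B4–B5, B5–B6, B6–B7, B7–B8, B8–B9

Every bag has size at most 2, so the width is 2 − 1 = 1 and tw(G) ≤ 1. Any graph with an edge has treewidth ≥ 1, and G has the edge 2–9. Therefore the treewidth is 1.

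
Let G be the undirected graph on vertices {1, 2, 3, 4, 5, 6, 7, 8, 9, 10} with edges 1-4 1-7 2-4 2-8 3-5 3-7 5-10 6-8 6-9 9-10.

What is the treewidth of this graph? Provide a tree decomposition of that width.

Every bag has size at most 3, so the width is 3 − 1 = 2 and tw(G) ≤ 2. The edges 4–2–8–6–9–10–5–3–7–1–4 form a cycle, so G is not a tree and its treewidth is at least 2. Combining the bounds, tw(G) = 2.

Treewidth 2.
One such decomposition:
Bags: B1 = {2, 4, 8}  B2 = {4, 6, 8}  B3 = {4, 6, 9}  B4 = {4, 9, 10}  B5 = {4, 5, 10}  B6 = {3, 4, 5}  B7 = {3, 4, 7}  B8 = {1, 4, 7}
Tree: B1–B2, B2–B3, B3–B4, B4–B5, B5–B6, B6–B7, B7–B8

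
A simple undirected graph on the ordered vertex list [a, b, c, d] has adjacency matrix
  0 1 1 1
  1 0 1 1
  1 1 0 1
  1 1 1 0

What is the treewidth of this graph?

A width-3 tree decomposition is:
Bags: B1 = {a, b, c, d}
Tree: (single bag)
A single bag containing all 4 vertices is trivially a valid decomposition of width 3. On the other hand G contains the 4-clique {a, b, c, d}. A clique must lie in a single bag of any decomposition, so no decomposition can have width below 3. Combining the bounds, tw(G) = 3.

3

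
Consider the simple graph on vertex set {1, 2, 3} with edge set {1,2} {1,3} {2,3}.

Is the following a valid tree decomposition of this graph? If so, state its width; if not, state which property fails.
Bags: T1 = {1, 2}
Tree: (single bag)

No — vertex 3 appears in no bag.

A tree decomposition must satisfy three properties: every vertex lies in some bag; for every edge, both endpoints lie together in some bag; and for every vertex, the bags containing it form a connected subtree. Here vertex 3 appears in no bag, so the decomposition is invalid.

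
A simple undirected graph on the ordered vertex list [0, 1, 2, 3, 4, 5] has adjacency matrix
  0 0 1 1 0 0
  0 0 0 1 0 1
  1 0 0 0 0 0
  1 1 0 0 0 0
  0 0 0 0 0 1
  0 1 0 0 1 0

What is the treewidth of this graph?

A width-1 tree decomposition is:
Bags: B1 = {0, 2}  B2 = {0, 3}  B3 = {1, 3}  B4 = {1, 5}  B5 = {4, 5}
Tree: B1–B2, B2–B3, B3–B4, B4–B5
The largest bag has 2 vertices, giving width 1; this decomposition certifies tw(G) ≤ 1. Any graph with an edge has treewidth ≥ 1, and G has the edge 2–0. The upper and lower bounds meet at 1, so that is the treewidth.

1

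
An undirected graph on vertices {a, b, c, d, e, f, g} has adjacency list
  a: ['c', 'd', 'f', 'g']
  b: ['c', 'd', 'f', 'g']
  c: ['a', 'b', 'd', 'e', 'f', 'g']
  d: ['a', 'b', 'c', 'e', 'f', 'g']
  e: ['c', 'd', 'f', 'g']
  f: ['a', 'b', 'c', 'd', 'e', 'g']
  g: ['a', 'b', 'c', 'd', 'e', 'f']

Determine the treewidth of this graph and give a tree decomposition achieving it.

Each bag holds 5 vertices, so the decomposition has width 4, which upper-bounds the treewidth. For the lower bound, the 5 vertices {c, d, e, f, g} are pairwise adjacent, and any tree decomposition puts a clique entirely inside one bag — forcing width ≥ 4. Therefore the treewidth is 4.

Treewidth 4.
One such decomposition:
Bags: B1 = {c, d, e, f, g}  B2 = {b, c, d, f, g}  B3 = {a, c, d, f, g}
Tree: B1–B2, B1–B3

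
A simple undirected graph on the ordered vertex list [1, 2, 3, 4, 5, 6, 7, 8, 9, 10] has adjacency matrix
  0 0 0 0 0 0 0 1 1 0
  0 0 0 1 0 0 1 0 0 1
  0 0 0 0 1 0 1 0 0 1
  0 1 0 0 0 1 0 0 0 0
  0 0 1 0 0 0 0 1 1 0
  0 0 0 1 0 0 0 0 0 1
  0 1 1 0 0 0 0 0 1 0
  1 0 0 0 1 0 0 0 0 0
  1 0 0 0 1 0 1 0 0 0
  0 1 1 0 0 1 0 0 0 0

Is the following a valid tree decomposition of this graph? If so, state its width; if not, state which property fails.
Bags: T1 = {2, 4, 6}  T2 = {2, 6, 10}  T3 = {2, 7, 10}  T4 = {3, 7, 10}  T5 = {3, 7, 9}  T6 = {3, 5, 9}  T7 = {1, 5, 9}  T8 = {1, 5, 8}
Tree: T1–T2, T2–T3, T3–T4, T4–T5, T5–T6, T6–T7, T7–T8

Yes; width 2.

Every vertex of G appears in some bag (union = {1, 2, 3, 4, 5, 6, 7, 8, 9, 10}); every edge is covered by a bag; and for each vertex v the set of bags containing v is connected in the bag tree. The decomposition is therefore valid. The largest bag has 3 vertices, so the width is 2.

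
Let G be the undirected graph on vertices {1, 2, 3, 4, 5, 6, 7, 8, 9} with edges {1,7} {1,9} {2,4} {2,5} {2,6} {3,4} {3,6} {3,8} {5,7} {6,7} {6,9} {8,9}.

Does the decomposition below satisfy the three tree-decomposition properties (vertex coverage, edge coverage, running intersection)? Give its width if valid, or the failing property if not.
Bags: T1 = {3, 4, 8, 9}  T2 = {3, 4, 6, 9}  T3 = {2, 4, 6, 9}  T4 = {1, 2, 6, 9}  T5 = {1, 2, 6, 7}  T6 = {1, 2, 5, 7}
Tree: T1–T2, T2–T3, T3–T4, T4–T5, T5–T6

Yes; width 3.

Vertex coverage: the bags together contain {1, 2, 3, 4, 5, 6, 7, 8, 9}, the full vertex set. Edge coverage: each edge of G has both endpoints in at least one bag. Running intersection: for every vertex, the bags containing it form a connected subtree. All three properties hold, so this is a valid tree decomposition of width max|bag| − 1 = 3, and hence tw(G) ≤ 3.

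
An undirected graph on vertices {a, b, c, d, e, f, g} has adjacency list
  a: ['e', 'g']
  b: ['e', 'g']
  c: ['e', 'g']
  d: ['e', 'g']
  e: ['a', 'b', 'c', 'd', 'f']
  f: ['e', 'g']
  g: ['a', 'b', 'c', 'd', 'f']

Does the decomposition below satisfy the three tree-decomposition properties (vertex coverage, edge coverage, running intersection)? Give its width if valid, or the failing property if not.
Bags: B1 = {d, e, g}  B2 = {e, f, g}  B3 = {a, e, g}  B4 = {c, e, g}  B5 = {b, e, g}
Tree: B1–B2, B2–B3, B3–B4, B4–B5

Yes; width 2.

Checking the three conditions: (i) the bags cover all of {a, b, c, d, e, f, g}; (ii) for each edge, some bag contains both endpoints; (iii) the bags containing any fixed vertex form a subtree. All hold, so the decomposition is valid with width 3 − 1 = 2.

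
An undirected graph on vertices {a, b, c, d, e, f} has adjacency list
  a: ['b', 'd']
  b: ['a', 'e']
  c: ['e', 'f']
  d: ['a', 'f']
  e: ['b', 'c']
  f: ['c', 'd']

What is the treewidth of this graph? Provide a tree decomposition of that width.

The largest bag has 3 vertices, giving width 2; this decomposition certifies tw(G) ≤ 2. Since b–a–d–f–c–e–b is a cycle in G, G is not acyclic. Forests are exactly the graphs of treewidth ≤ 1, so tw(G) ≥ 2. The upper and lower bounds meet at 2, so that is the treewidth.

Treewidth 2.
One optimal decomposition is:
Bags: B1 = {a, b, d}  B2 = {b, d, f}  B3 = {b, c, f}  B4 = {b, c, e}
Tree: B1–B2, B2–B3, B3–B4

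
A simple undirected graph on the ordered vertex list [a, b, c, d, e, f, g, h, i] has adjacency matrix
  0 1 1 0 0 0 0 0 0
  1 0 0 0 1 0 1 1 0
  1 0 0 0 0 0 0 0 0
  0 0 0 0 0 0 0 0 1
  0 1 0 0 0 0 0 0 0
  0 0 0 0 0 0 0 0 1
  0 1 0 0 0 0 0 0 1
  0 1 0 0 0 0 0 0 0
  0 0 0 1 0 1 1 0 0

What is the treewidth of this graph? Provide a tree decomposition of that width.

Treewidth 1.
One optimal decomposition is:
Bags: B1 = {b, g}  B2 = {g, i}  B3 = {f, i}  B4 = {a, b}  B5 = {b, e}  B6 = {a, c}  B7 = {b, h}  B8 = {d, i}
Tree: B1–B2, B2–B3, B1–B4, B4–B5, B4–B6, B1–B7, B3–B8

Every bag has size at most 2, so the width is 2 − 1 = 1 and tw(G) ≤ 1. Any graph with an edge has treewidth ≥ 1, and G has the edge b–g. Therefore the treewidth is 1.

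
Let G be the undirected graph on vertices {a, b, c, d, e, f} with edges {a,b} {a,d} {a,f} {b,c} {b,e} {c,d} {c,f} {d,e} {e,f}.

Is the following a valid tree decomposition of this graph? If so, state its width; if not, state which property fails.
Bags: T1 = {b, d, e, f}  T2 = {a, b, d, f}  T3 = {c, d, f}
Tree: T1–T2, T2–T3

No — edge (b,c) lies in no bag.

A tree decomposition must satisfy three properties: every vertex lies in some bag; for every edge, both endpoints lie together in some bag; and for every vertex, the bags containing it form a connected subtree. Here edge (b,c) lies in no bag, so the decomposition is invalid.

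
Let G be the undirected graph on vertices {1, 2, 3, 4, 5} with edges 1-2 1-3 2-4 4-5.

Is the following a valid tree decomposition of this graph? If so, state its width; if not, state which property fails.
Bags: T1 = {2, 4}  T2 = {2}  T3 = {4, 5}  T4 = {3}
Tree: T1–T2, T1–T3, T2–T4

A tree decomposition must satisfy three properties: every vertex lies in some bag; for every edge, both endpoints lie together in some bag; and for every vertex, the bags containing it form a connected subtree. Here vertex 1 appears in no bag, so the decomposition is invalid.

No — vertex 1 appears in no bag.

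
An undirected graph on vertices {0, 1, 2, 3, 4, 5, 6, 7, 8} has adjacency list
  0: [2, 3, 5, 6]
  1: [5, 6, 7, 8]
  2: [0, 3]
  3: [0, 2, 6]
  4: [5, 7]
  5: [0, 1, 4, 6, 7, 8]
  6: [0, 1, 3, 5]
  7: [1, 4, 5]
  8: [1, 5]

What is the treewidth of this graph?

2

A width-2 tree decomposition is:
Bags: B1 = {1, 5, 6}  B2 = {0, 5, 6}  B3 = {1, 5, 7}  B4 = {0, 3, 6}  B5 = {0, 2, 3}  B6 = {4, 5, 7}  B7 = {1, 5, 8}
Tree: B1–B2, B1–B3, B2–B4, B4–B5, B3–B6, B1–B7
Every bag has size at most 3, so the width is 3 − 1 = 2 and tw(G) ≤ 2. For the lower bound, the 3 vertices {0, 2, 3} are pairwise adjacent, and any tree decomposition puts a clique entirely inside one bag — forcing width ≥ 2. Therefore the treewidth is 2.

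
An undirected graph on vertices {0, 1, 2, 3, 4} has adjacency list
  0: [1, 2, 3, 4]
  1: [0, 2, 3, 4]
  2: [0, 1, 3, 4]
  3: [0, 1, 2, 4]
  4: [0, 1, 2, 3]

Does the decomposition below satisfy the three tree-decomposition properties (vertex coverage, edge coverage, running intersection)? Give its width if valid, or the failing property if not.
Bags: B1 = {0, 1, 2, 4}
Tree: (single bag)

A tree decomposition must satisfy three properties: every vertex lies in some bag; for every edge, both endpoints lie together in some bag; and for every vertex, the bags containing it form a connected subtree. Here vertex 3 appears in no bag, so the decomposition is invalid.

No — vertex 3 appears in no bag.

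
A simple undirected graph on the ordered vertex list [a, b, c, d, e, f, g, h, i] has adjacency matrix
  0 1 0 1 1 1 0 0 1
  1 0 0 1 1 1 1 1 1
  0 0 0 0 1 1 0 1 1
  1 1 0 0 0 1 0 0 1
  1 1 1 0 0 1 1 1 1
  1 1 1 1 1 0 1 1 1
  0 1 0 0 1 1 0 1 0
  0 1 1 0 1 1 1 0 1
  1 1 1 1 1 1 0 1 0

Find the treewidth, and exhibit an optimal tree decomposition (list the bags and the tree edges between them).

Treewidth 4.
One such decomposition:
Bags: B1 = {b, e, f, h, i}  B2 = {a, b, e, f, i}  B3 = {b, e, f, g, h}  B4 = {a, b, d, f, i}  B5 = {c, e, f, h, i}
Tree: B1–B2, B1–B3, B2–B4, B1–B5

The largest bag has 5 vertices, giving width 4; this decomposition certifies tw(G) ≤ 4. Conversely, {c, e, f, h, i} is a clique of size 5, and the vertices of any clique must share a bag in every tree decomposition; so some bag has ≥ 5 vertices and tw(G) ≥ 4. Hence tw(G) = 4 exactly.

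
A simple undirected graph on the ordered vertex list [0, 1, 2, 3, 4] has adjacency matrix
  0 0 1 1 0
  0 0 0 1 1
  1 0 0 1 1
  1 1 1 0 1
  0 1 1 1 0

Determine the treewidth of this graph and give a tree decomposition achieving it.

The largest bag has 3 vertices, giving width 2; this decomposition certifies tw(G) ≤ 2. On the other hand G contains the 3-clique {1, 3, 4}. A clique must lie in a single bag of any decomposition, so no decomposition can have width below 2. Therefore the treewidth is 2.

Treewidth 2.
One such decomposition:
Bags: B1 = {1, 3, 4}  B2 = {2, 3, 4}  B3 = {0, 2, 3}
Tree: B1–B2, B2–B3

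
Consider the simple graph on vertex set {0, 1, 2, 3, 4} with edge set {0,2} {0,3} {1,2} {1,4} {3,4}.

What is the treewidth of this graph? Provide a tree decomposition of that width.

Treewidth 2.
One optimal decomposition is:
Bags: B1 = {0, 1, 2}  B2 = {0, 1, 3}  B3 = {1, 3, 4}
Tree: B1–B2, B2–B3

Every bag has size at most 3, so the width is 3 − 1 = 2 and tw(G) ≤ 2. Since 1–2–0–3–4–1 is a cycle in G, G is not acyclic. Forests are exactly the graphs of treewidth ≤ 1, so tw(G) ≥ 2. Therefore the treewidth is 2.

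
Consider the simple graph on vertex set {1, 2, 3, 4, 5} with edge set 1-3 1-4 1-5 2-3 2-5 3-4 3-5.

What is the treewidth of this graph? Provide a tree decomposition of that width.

The largest bag has 3 vertices, giving width 2; this decomposition certifies tw(G) ≤ 2. Conversely, {1, 3, 4} is a clique of size 3, and the vertices of any clique must share a bag in every tree decomposition; so some bag has ≥ 3 vertices and tw(G) ≥ 2. The upper and lower bounds meet at 2, so that is the treewidth.

Treewidth 2.
One optimal decomposition is:
Bags: B1 = {2, 3, 5}  B2 = {1, 3, 5}  B3 = {1, 3, 4}
Tree: B1–B2, B2–B3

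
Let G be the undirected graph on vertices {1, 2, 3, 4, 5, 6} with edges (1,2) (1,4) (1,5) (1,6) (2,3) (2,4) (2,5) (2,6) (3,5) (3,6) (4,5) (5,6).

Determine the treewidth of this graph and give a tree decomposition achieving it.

Treewidth 3.
One optimal decomposition is:
Bags: B1 = {1, 2, 5, 6}  B2 = {1, 2, 4, 5}  B3 = {2, 3, 5, 6}
Tree: B1–B2, B1–B3

Every bag has size at most 4, so the width is 4 − 1 = 3 and tw(G) ≤ 3. On the other hand G contains the 4-clique {1, 2, 4, 5}. A clique must lie in a single bag of any decomposition, so no decomposition can have width below 3. The upper and lower bounds meet at 3, so that is the treewidth.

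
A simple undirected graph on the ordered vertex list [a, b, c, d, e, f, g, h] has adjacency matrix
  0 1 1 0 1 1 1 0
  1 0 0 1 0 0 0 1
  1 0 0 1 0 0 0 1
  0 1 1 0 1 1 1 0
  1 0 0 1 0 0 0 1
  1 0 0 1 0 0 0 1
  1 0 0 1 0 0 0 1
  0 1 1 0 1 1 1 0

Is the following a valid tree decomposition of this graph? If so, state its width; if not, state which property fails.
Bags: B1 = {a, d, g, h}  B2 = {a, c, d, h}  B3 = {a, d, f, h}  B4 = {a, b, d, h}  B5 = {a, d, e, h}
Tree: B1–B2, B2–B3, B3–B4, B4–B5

Checking the three conditions: (i) the bags cover all of {a, b, c, d, e, f, g, h}; (ii) for each edge, some bag contains both endpoints; (iii) the bags containing any fixed vertex form a subtree. All hold, so the decomposition is valid with width 4 − 1 = 3.

Yes; width 3.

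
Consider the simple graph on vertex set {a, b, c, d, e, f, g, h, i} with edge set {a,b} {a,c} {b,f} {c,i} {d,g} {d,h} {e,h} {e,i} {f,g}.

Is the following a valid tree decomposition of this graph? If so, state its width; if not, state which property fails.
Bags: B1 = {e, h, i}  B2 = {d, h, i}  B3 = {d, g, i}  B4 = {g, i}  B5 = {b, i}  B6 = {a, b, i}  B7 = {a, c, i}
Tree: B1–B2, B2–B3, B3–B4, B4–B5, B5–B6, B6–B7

A tree decomposition must satisfy three properties: every vertex lies in some bag; for every edge, both endpoints lie together in some bag; and for every vertex, the bags containing it form a connected subtree. Here vertex f appears in no bag, so the decomposition is invalid.

No — vertex f appears in no bag.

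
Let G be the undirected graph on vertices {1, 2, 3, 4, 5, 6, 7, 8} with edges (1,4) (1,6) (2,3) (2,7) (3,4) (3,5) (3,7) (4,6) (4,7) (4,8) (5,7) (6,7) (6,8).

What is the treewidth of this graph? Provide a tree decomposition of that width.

Every bag has size at most 3, so the width is 3 − 1 = 2 and tw(G) ≤ 2. Conversely, {2, 3, 7} is a clique of size 3, and the vertices of any clique must share a bag in every tree decomposition; so some bag has ≥ 3 vertices and tw(G) ≥ 2. Therefore the treewidth is 2.

Treewidth 2.
One optimal decomposition is:
Bags: B1 = {3, 4, 7}  B2 = {4, 6, 7}  B3 = {4, 6, 8}  B4 = {3, 5, 7}  B5 = {2, 3, 7}  B6 = {1, 4, 6}
Tree: B1–B2, B2–B3, B1–B4, B1–B5, B2–B6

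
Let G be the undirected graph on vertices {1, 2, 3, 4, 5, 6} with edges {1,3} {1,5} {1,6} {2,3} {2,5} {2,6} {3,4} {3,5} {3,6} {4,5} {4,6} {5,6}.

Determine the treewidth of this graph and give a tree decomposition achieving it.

Each bag holds 4 vertices, so the decomposition has width 3, which upper-bounds the treewidth. For the lower bound, the 4 vertices {1, 3, 5, 6} are pairwise adjacent, and any tree decomposition puts a clique entirely inside one bag — forcing width ≥ 3. Combining the bounds, tw(G) = 3.

Treewidth 3.
One optimal decomposition is:
Bags: B1 = {1, 3, 5, 6}  B2 = {2, 3, 5, 6}  B3 = {3, 4, 5, 6}
Tree: B1–B2, B1–B3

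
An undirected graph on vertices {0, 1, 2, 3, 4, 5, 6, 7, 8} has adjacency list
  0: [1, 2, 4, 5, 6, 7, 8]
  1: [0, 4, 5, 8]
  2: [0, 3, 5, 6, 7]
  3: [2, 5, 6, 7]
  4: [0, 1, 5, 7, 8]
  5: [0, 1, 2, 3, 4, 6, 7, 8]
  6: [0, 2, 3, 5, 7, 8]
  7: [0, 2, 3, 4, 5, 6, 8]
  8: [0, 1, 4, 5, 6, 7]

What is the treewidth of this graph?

4

A width-4 tree decomposition is:
Bags: B1 = {0, 5, 6, 7, 8}  B2 = {0, 2, 5, 6, 7}  B3 = {0, 4, 5, 7, 8}  B4 = {2, 3, 5, 6, 7}  B5 = {0, 1, 4, 5, 8}
Tree: B1–B2, B1–B3, B2–B4, B3–B5
Every bag has size at most 5, so the width is 5 − 1 = 4 and tw(G) ≤ 4. For the lower bound, the 5 vertices {0, 1, 4, 5, 8} are pairwise adjacent, and any tree decomposition puts a clique entirely inside one bag — forcing width ≥ 4. Therefore the treewidth is 4.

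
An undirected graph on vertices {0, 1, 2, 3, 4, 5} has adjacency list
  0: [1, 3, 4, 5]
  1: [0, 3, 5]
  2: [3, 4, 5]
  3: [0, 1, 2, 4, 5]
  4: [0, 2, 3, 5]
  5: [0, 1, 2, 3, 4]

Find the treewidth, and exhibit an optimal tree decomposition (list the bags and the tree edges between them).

Each bag holds 4 vertices, so the decomposition has width 3, which upper-bounds the treewidth. For the lower bound, the 4 vertices {0, 1, 3, 5} are pairwise adjacent, and any tree decomposition puts a clique entirely inside one bag — forcing width ≥ 3. The upper and lower bounds meet at 3, so that is the treewidth.

Treewidth 3.
Bags: B1 = {2, 3, 4, 5}  B2 = {0, 3, 4, 5}  B3 = {0, 1, 3, 5}
Tree: B1–B2, B2–B3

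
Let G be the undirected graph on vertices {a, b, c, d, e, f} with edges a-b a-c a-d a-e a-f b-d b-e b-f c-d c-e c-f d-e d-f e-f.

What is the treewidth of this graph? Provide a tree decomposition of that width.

Each bag holds 5 vertices, so the decomposition has width 4, which upper-bounds the treewidth. For the lower bound, the 5 vertices {a, c, d, e, f} are pairwise adjacent, and any tree decomposition puts a clique entirely inside one bag — forcing width ≥ 4. Therefore the treewidth is 4.

Treewidth 4.
Bags: B1 = {a, c, d, e, f}  B2 = {a, b, d, e, f}
Tree: B1–B2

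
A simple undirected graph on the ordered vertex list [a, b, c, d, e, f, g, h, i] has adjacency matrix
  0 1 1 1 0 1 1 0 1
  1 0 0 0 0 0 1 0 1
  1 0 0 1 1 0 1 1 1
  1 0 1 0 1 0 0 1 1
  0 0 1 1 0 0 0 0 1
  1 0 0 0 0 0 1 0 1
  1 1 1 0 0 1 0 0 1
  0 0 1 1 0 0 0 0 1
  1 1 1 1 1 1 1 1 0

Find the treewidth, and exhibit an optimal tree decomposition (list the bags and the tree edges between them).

Treewidth 3.
Bags: B1 = {a, f, g, i}  B2 = {a, c, g, i}  B3 = {a, c, d, i}  B4 = {a, b, g, i}  B5 = {c, d, h, i}  B6 = {c, d, e, i}
Tree: B1–B2, B2–B3, B1–B4, B3–B5, B3–B6

Every bag has size at most 4, so the width is 4 − 1 = 3 and tw(G) ≤ 3. On the other hand G contains the 4-clique {c, d, e, i}. A clique must lie in a single bag of any decomposition, so no decomposition can have width below 3. Therefore the treewidth is 3.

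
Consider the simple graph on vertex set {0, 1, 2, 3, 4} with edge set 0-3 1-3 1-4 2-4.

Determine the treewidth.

1

A width-1 tree decomposition is:
Bags: B1 = {0, 3}  B2 = {1, 3}  B3 = {1, 4}  B4 = {2, 4}
Tree: B1–B2, B2–B3, B3–B4
The largest bag has 2 vertices, giving width 1; this decomposition certifies tw(G) ≤ 1. Since G has at least one edge (e.g. 0–3), it is not an edgeless graph, so tw(G) ≥ 1. Hence tw(G) = 1 exactly.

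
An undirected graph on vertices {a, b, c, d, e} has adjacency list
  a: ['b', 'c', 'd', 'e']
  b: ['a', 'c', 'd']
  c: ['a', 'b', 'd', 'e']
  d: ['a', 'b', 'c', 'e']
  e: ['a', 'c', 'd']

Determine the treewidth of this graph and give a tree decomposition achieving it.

The largest bag has 4 vertices, giving width 3; this decomposition certifies tw(G) ≤ 3. Conversely, {a, c, d, e} is a clique of size 4, and the vertices of any clique must share a bag in every tree decomposition; so some bag has ≥ 4 vertices and tw(G) ≥ 3. The upper and lower bounds meet at 3, so that is the treewidth.

Treewidth 3.
Bags: B1 = {a, c, d, e}  B2 = {a, b, c, d}
Tree: B1–B2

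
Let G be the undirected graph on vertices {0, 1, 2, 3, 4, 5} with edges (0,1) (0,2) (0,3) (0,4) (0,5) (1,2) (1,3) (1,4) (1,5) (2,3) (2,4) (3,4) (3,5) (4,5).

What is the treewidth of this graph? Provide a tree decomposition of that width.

Treewidth 4.
One such decomposition:
Bags: B1 = {0, 1, 2, 3, 4}  B2 = {0, 1, 3, 4, 5}
Tree: B1–B2

Each bag holds 5 vertices, so the decomposition has width 4, which upper-bounds the treewidth. Conversely, {0, 1, 2, 3, 4} is a clique of size 5, and the vertices of any clique must share a bag in every tree decomposition; so some bag has ≥ 5 vertices and tw(G) ≥ 4. The upper and lower bounds meet at 4, so that is the treewidth.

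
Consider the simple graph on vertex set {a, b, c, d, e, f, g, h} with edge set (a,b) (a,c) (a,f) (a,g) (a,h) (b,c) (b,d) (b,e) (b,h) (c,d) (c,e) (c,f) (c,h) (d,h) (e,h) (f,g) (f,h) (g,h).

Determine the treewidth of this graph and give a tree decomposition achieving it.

Treewidth 3.
One such decomposition:
Bags: B1 = {a, b, c, h}  B2 = {a, c, f, h}  B3 = {b, c, d, h}  B4 = {b, c, e, h}  B5 = {a, f, g, h}
Tree: B1–B2, B1–B3, B1–B4, B2–B5

Each bag holds 4 vertices, so the decomposition has width 3, which upper-bounds the treewidth. On the other hand G contains the 4-clique {a, f, g, h}. A clique must lie in a single bag of any decomposition, so no decomposition can have width below 3. The upper and lower bounds meet at 3, so that is the treewidth.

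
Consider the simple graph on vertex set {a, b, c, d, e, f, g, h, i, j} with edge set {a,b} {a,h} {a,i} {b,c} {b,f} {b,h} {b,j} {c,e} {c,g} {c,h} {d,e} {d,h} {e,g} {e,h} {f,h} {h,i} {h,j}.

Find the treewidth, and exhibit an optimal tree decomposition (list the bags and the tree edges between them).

Treewidth 2.
Bags: B1 = {b, f, h}  B2 = {a, b, h}  B3 = {b, c, h}  B4 = {c, e, h}  B5 = {b, h, j}  B6 = {d, e, h}  B7 = {c, e, g}  B8 = {a, h, i}
Tree: B1–B2, B1–B3, B3–B4, B1–B5, B4–B6, B4–B7, B2–B8

Each bag holds 3 vertices, so the decomposition has width 2, which upper-bounds the treewidth. For the lower bound, the 3 vertices {c, e, g} are pairwise adjacent, and any tree decomposition puts a clique entirely inside one bag — forcing width ≥ 2. Combining the bounds, tw(G) = 2.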